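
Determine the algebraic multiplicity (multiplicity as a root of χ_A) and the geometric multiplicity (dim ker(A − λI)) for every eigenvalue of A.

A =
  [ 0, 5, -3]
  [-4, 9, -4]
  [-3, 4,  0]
λ = 3: alg = 3, geom = 1

Step 1 — factor the characteristic polynomial to read off the algebraic multiplicities:
  χ_A(x) = (x - 3)^3

Step 2 — compute geometric multiplicities via the rank-nullity identity g(λ) = n − rank(A − λI):
  rank(A − (3)·I) = 2, so dim ker(A − (3)·I) = n − 2 = 1

Summary:
  λ = 3: algebraic multiplicity = 3, geometric multiplicity = 1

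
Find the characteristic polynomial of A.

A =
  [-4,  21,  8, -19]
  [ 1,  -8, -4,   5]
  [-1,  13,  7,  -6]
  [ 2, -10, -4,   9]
x^4 - 4*x^3 + 6*x^2 - 4*x + 1

Expanding det(x·I − A) (e.g. by cofactor expansion or by noting that A is similar to its Jordan form J, which has the same characteristic polynomial as A) gives
  χ_A(x) = x^4 - 4*x^3 + 6*x^2 - 4*x + 1
which factors as (x - 1)^4. The eigenvalues (with algebraic multiplicities) are λ = 1 with multiplicity 4.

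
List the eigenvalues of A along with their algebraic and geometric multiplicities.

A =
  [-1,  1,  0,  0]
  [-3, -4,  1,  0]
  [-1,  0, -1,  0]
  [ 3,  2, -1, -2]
λ = -2: alg = 4, geom = 2

Step 1 — factor the characteristic polynomial to read off the algebraic multiplicities:
  χ_A(x) = (x + 2)^4

Step 2 — compute geometric multiplicities via the rank-nullity identity g(λ) = n − rank(A − λI):
  rank(A − (-2)·I) = 2, so dim ker(A − (-2)·I) = n − 2 = 2

Summary:
  λ = -2: algebraic multiplicity = 4, geometric multiplicity = 2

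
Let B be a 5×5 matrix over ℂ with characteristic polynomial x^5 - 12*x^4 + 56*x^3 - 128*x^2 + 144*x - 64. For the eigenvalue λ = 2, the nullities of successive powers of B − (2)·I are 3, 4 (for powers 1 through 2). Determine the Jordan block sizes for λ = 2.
Block sizes for λ = 2: [2, 1, 1]

From the dimensions of kernels of powers, the number of Jordan blocks of size at least j is d_j − d_{j−1} where d_j = dim ker(N^j) (with d_0 = 0). Computing the differences gives [3, 1].
The number of blocks of size exactly k is (#blocks of size ≥ k) − (#blocks of size ≥ k + 1), so the partition is: 2 block(s) of size 1, 1 block(s) of size 2.
In nonincreasing order the block sizes are [2, 1, 1].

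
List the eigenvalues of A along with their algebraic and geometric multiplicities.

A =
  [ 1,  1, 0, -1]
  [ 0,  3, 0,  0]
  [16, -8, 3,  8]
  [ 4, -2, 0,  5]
λ = 3: alg = 4, geom = 3

Step 1 — factor the characteristic polynomial to read off the algebraic multiplicities:
  χ_A(x) = (x - 3)^4

Step 2 — compute geometric multiplicities via the rank-nullity identity g(λ) = n − rank(A − λI):
  rank(A − (3)·I) = 1, so dim ker(A − (3)·I) = n − 1 = 3

Summary:
  λ = 3: algebraic multiplicity = 4, geometric multiplicity = 3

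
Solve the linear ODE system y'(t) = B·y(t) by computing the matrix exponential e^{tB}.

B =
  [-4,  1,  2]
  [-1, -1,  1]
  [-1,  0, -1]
e^{tB} =
  [t^2*exp(-2*t)/2 - 2*t*exp(-2*t) + exp(-2*t), -t^2*exp(-2*t)/2 + t*exp(-2*t), -t^2*exp(-2*t)/2 + 2*t*exp(-2*t)]
  [-t*exp(-2*t), t*exp(-2*t) + exp(-2*t), t*exp(-2*t)]
  [t^2*exp(-2*t)/2 - t*exp(-2*t), -t^2*exp(-2*t)/2, -t^2*exp(-2*t)/2 + t*exp(-2*t) + exp(-2*t)]

Strategy: write B = P · J · P⁻¹ where J is a Jordan canonical form, so e^{tB} = P · e^{tJ} · P⁻¹, and e^{tJ} can be computed block-by-block.

B has Jordan form
J =
  [-2,  1,  0]
  [ 0, -2,  1]
  [ 0,  0, -2]
(up to reordering of blocks).

Per-block formulas:
  For a 3×3 Jordan block J_3(-2): exp(t · J_3(-2)) = e^(-2t)·(I + t·N + (t^2/2)·N^2), where N is the 3×3 nilpotent shift.

After assembling e^{tJ} and conjugating by P, we get:

e^{tB} =
  [t^2*exp(-2*t)/2 - 2*t*exp(-2*t) + exp(-2*t), -t^2*exp(-2*t)/2 + t*exp(-2*t), -t^2*exp(-2*t)/2 + 2*t*exp(-2*t)]
  [-t*exp(-2*t), t*exp(-2*t) + exp(-2*t), t*exp(-2*t)]
  [t^2*exp(-2*t)/2 - t*exp(-2*t), -t^2*exp(-2*t)/2, -t^2*exp(-2*t)/2 + t*exp(-2*t) + exp(-2*t)]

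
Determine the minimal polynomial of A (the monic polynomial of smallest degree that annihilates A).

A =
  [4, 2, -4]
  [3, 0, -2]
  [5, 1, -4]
x^3

The characteristic polynomial is χ_A(x) = x^3, so the eigenvalues are known. The minimal polynomial is
  m_A(x) = Π_λ (x − λ)^{k_λ}
where k_λ is the size of the *largest* Jordan block for λ (equivalently, the smallest k with (A − λI)^k v = 0 for every generalised eigenvector v of λ).

  λ = 0: largest Jordan block has size 3, contributing (x − 0)^3

So m_A(x) = x^3 = x^3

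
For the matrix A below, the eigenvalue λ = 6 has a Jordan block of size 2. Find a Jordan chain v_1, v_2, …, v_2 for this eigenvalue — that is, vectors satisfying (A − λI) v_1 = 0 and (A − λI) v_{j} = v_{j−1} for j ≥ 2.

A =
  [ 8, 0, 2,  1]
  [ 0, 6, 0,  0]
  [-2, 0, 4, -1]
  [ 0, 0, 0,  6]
A Jordan chain for λ = 6 of length 2:
v_1 = (2, 0, -2, 0)ᵀ
v_2 = (1, 0, 0, 0)ᵀ

Let N = A − (6)·I. We want v_2 with N^2 v_2 = 0 but N^1 v_2 ≠ 0; then v_{j-1} := N · v_j for j = 2, …, 2.

Pick v_2 = (1, 0, 0, 0)ᵀ.
Then v_1 = N · v_2 = (2, 0, -2, 0)ᵀ.

Sanity check: (A − (6)·I) v_1 = (0, 0, 0, 0)ᵀ = 0. ✓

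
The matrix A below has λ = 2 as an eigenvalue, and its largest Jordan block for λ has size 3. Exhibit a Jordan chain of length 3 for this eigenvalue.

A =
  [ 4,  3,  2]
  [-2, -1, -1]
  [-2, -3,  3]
A Jordan chain for λ = 2 of length 3:
v_1 = (-6, 4, 0)ᵀ
v_2 = (2, -2, -2)ᵀ
v_3 = (1, 0, 0)ᵀ

Let N = A − (2)·I. We want v_3 with N^3 v_3 = 0 but N^2 v_3 ≠ 0; then v_{j-1} := N · v_j for j = 3, …, 2.

Pick v_3 = (1, 0, 0)ᵀ.
Then v_2 = N · v_3 = (2, -2, -2)ᵀ.
Then v_1 = N · v_2 = (-6, 4, 0)ᵀ.

Sanity check: (A − (2)·I) v_1 = (0, 0, 0)ᵀ = 0. ✓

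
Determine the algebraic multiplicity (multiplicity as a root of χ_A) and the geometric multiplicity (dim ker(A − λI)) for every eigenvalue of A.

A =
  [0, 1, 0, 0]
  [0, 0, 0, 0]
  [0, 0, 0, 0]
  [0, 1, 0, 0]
λ = 0: alg = 4, geom = 3

Step 1 — factor the characteristic polynomial to read off the algebraic multiplicities:
  χ_A(x) = x^4

Step 2 — compute geometric multiplicities via the rank-nullity identity g(λ) = n − rank(A − λI):
  rank(A − (0)·I) = 1, so dim ker(A − (0)·I) = n − 1 = 3

Summary:
  λ = 0: algebraic multiplicity = 4, geometric multiplicity = 3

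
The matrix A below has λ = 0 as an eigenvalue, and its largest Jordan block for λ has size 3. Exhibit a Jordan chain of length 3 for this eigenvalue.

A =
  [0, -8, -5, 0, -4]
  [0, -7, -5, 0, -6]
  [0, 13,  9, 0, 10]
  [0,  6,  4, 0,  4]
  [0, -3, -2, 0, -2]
A Jordan chain for λ = 0 of length 3:
v_1 = (3, 2, -4, -2, 1)ᵀ
v_2 = (-8, -7, 13, 6, -3)ᵀ
v_3 = (0, 1, 0, 0, 0)ᵀ

Let N = A − (0)·I. We want v_3 with N^3 v_3 = 0 but N^2 v_3 ≠ 0; then v_{j-1} := N · v_j for j = 3, …, 2.

Pick v_3 = (0, 1, 0, 0, 0)ᵀ.
Then v_2 = N · v_3 = (-8, -7, 13, 6, -3)ᵀ.
Then v_1 = N · v_2 = (3, 2, -4, -2, 1)ᵀ.

Sanity check: (A − (0)·I) v_1 = (0, 0, 0, 0, 0)ᵀ = 0. ✓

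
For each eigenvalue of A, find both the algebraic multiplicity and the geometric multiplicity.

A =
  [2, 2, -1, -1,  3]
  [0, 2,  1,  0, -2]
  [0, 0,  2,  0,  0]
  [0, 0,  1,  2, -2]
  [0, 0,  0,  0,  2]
λ = 2: alg = 5, geom = 3

Step 1 — factor the characteristic polynomial to read off the algebraic multiplicities:
  χ_A(x) = (x - 2)^5

Step 2 — compute geometric multiplicities via the rank-nullity identity g(λ) = n − rank(A − λI):
  rank(A − (2)·I) = 2, so dim ker(A − (2)·I) = n − 2 = 3

Summary:
  λ = 2: algebraic multiplicity = 5, geometric multiplicity = 3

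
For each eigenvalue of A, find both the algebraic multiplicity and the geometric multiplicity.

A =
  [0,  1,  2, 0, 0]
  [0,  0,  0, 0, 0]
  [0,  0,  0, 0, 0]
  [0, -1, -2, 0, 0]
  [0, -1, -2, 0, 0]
λ = 0: alg = 5, geom = 4

Step 1 — factor the characteristic polynomial to read off the algebraic multiplicities:
  χ_A(x) = x^5

Step 2 — compute geometric multiplicities via the rank-nullity identity g(λ) = n − rank(A − λI):
  rank(A − (0)·I) = 1, so dim ker(A − (0)·I) = n − 1 = 4

Summary:
  λ = 0: algebraic multiplicity = 5, geometric multiplicity = 4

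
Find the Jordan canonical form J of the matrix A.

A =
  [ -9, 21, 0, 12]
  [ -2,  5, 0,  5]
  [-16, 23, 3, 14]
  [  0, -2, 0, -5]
J_3(-3) ⊕ J_1(3)

The characteristic polynomial is
  det(x·I − A) = x^4 + 6*x^3 - 54*x - 81 = (x - 3)*(x + 3)^3

Eigenvalues and multiplicities (the geometric multiplicity of λ is n − rank(A − λI), which equals the number of Jordan blocks for λ):
  λ = -3: algebraic multiplicity = 3, geometric multiplicity = 1
  λ = 3: algebraic multiplicity = 1, geometric multiplicity = 1

Determining the block sizes for each eigenvalue:
  λ = -3: one block (gm = 1), so the single block has size am = 3 → block sizes [3]
  λ = 3: one block (gm = 1), so the single block has size am = 1 → block sizes [1]

Assembling the blocks gives a Jordan form
J =
  [-3,  1,  0, 0]
  [ 0, -3,  1, 0]
  [ 0,  0, -3, 0]
  [ 0,  0,  0, 3]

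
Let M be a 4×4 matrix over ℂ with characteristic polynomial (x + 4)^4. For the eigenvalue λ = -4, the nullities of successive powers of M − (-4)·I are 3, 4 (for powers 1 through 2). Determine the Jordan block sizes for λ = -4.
Block sizes for λ = -4: [2, 1, 1]

From the dimensions of kernels of powers, the number of Jordan blocks of size at least j is d_j − d_{j−1} where d_j = dim ker(N^j) (with d_0 = 0). Computing the differences gives [3, 1].
The number of blocks of size exactly k is (#blocks of size ≥ k) − (#blocks of size ≥ k + 1), so the partition is: 2 block(s) of size 1, 1 block(s) of size 2.
In nonincreasing order the block sizes are [2, 1, 1].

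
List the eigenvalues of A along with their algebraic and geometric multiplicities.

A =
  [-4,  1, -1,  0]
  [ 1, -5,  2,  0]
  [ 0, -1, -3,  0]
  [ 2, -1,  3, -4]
λ = -4: alg = 4, geom = 2

Step 1 — factor the characteristic polynomial to read off the algebraic multiplicities:
  χ_A(x) = (x + 4)^4

Step 2 — compute geometric multiplicities via the rank-nullity identity g(λ) = n − rank(A − λI):
  rank(A − (-4)·I) = 2, so dim ker(A − (-4)·I) = n − 2 = 2

Summary:
  λ = -4: algebraic multiplicity = 4, geometric multiplicity = 2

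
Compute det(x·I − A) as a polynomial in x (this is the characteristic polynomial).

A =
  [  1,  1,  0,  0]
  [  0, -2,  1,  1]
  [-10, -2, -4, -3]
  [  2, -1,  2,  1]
x^4 + 4*x^3 + 6*x^2 + 4*x + 1

Expanding det(x·I − A) (e.g. by cofactor expansion or by noting that A is similar to its Jordan form J, which has the same characteristic polynomial as A) gives
  χ_A(x) = x^4 + 4*x^3 + 6*x^2 + 4*x + 1
which factors as (x + 1)^4. The eigenvalues (with algebraic multiplicities) are λ = -1 with multiplicity 4.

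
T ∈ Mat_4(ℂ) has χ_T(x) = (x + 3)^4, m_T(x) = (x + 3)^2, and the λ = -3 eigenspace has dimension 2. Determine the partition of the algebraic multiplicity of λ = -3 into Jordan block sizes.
Block sizes for λ = -3: [2, 2]

Step 1 — from the characteristic polynomial, algebraic multiplicity of λ = -3 is 4. From dim ker(T − (-3)·I) = 2, there are exactly 2 Jordan blocks for λ = -3.
Step 2 — from the minimal polynomial, the factor (x + 3)^2 tells us the largest block for λ = -3 has size 2.
Step 3 — with total size 4, 2 blocks, and largest block 2, the block sizes (in nonincreasing order) are [2, 2].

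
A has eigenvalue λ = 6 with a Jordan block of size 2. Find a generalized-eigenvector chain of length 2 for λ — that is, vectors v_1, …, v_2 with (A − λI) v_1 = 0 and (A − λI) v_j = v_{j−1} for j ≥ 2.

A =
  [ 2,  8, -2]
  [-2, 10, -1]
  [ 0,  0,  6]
A Jordan chain for λ = 6 of length 2:
v_1 = (-4, -2, 0)ᵀ
v_2 = (1, 0, 0)ᵀ

Let N = A − (6)·I. We want v_2 with N^2 v_2 = 0 but N^1 v_2 ≠ 0; then v_{j-1} := N · v_j for j = 2, …, 2.

Pick v_2 = (1, 0, 0)ᵀ.
Then v_1 = N · v_2 = (-4, -2, 0)ᵀ.

Sanity check: (A − (6)·I) v_1 = (0, 0, 0)ᵀ = 0. ✓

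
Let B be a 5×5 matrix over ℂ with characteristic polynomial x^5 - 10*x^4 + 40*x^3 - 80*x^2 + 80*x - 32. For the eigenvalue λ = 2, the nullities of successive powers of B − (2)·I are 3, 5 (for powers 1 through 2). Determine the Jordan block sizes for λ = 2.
Block sizes for λ = 2: [2, 2, 1]

From the dimensions of kernels of powers, the number of Jordan blocks of size at least j is d_j − d_{j−1} where d_j = dim ker(N^j) (with d_0 = 0). Computing the differences gives [3, 2].
The number of blocks of size exactly k is (#blocks of size ≥ k) − (#blocks of size ≥ k + 1), so the partition is: 1 block(s) of size 1, 2 block(s) of size 2.
In nonincreasing order the block sizes are [2, 2, 1].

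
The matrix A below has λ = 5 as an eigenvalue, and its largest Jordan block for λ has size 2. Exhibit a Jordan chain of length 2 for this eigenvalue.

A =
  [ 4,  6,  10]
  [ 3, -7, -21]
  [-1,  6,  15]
A Jordan chain for λ = 5 of length 2:
v_1 = (4, -6, 4)ᵀ
v_2 = (2, 1, 0)ᵀ

Let N = A − (5)·I. We want v_2 with N^2 v_2 = 0 but N^1 v_2 ≠ 0; then v_{j-1} := N · v_j for j = 2, …, 2.

Pick v_2 = (2, 1, 0)ᵀ.
Then v_1 = N · v_2 = (4, -6, 4)ᵀ.

Sanity check: (A − (5)·I) v_1 = (0, 0, 0)ᵀ = 0. ✓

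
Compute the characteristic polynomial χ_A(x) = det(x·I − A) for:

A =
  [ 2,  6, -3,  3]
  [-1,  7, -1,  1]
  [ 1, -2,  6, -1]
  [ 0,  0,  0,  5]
x^4 - 20*x^3 + 150*x^2 - 500*x + 625

Expanding det(x·I − A) (e.g. by cofactor expansion or by noting that A is similar to its Jordan form J, which has the same characteristic polynomial as A) gives
  χ_A(x) = x^4 - 20*x^3 + 150*x^2 - 500*x + 625
which factors as (x - 5)^4. The eigenvalues (with algebraic multiplicities) are λ = 5 with multiplicity 4.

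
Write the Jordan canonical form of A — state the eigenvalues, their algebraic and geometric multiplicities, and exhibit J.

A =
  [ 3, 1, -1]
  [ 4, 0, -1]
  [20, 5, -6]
J_2(-1) ⊕ J_1(-1)

The characteristic polynomial is
  det(x·I − A) = x^3 + 3*x^2 + 3*x + 1 = (x + 1)^3

Eigenvalues and multiplicities (the geometric multiplicity of λ is n − rank(A − λI), which equals the number of Jordan blocks for λ):
  λ = -1: algebraic multiplicity = 3, geometric multiplicity = 2

Determining the block sizes for each eigenvalue:
  λ = -1: 2 blocks summing to 3 forces exactly one block of size 2 and the rest size 1 → block sizes [2, 1]

Assembling the blocks gives a Jordan form
J =
  [-1,  1,  0]
  [ 0, -1,  0]
  [ 0,  0, -1]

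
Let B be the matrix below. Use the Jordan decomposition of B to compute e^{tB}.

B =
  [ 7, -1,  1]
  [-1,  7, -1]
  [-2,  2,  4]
e^{tB} =
  [t*exp(6*t) + exp(6*t), -t*exp(6*t), t*exp(6*t)]
  [-t*exp(6*t), t*exp(6*t) + exp(6*t), -t*exp(6*t)]
  [-2*t*exp(6*t), 2*t*exp(6*t), -2*t*exp(6*t) + exp(6*t)]

Strategy: write B = P · J · P⁻¹ where J is a Jordan canonical form, so e^{tB} = P · e^{tJ} · P⁻¹, and e^{tJ} can be computed block-by-block.

B has Jordan form
J =
  [6, 1, 0]
  [0, 6, 0]
  [0, 0, 6]
(up to reordering of blocks).

Per-block formulas:
  For a 2×2 Jordan block J_2(6): exp(t · J_2(6)) = e^(6t)·(I + t·N), where N is the 2×2 nilpotent shift.
  For a 1×1 block at λ = 6: exp(t · [6]) = [e^(6t)].

After assembling e^{tJ} and conjugating by P, we get:

e^{tB} =
  [t*exp(6*t) + exp(6*t), -t*exp(6*t), t*exp(6*t)]
  [-t*exp(6*t), t*exp(6*t) + exp(6*t), -t*exp(6*t)]
  [-2*t*exp(6*t), 2*t*exp(6*t), -2*t*exp(6*t) + exp(6*t)]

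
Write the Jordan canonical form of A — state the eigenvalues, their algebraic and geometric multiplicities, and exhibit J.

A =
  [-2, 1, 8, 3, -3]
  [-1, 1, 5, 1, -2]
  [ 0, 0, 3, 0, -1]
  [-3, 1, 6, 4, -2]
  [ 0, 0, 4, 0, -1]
J_3(1) ⊕ J_2(1)

The characteristic polynomial is
  det(x·I − A) = x^5 - 5*x^4 + 10*x^3 - 10*x^2 + 5*x - 1 = (x - 1)^5

Eigenvalues and multiplicities (the geometric multiplicity of λ is n − rank(A − λI), which equals the number of Jordan blocks for λ):
  λ = 1: algebraic multiplicity = 5, geometric multiplicity = 2

Determining the block sizes for each eigenvalue:
  λ = 1: with am = 5 and gm = 2, the partition is not yet determined (e.g. several partitions of 5 into 2 parts exist). Let N = A − (1)·I. Computing rank(N^1) = 3, rank(N^2) = 1, rank(N^3) = 0; the number of blocks of size ≥ j is rank(N^{j−1}) − rank(N^j), giving [2, 2, 1]. So we have 1 block(s) of size 3, 1 block(s) of size 2 → block sizes [3, 2]

Assembling the blocks gives a Jordan form
J =
  [1, 1, 0, 0, 0]
  [0, 1, 1, 0, 0]
  [0, 0, 1, 0, 0]
  [0, 0, 0, 1, 1]
  [0, 0, 0, 0, 1]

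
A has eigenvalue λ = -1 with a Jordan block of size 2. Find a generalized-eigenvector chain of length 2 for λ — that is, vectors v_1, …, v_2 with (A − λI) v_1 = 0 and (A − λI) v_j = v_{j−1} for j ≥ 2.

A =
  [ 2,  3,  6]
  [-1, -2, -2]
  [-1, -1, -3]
A Jordan chain for λ = -1 of length 2:
v_1 = (3, -1, -1)ᵀ
v_2 = (1, 0, 0)ᵀ

Let N = A − (-1)·I. We want v_2 with N^2 v_2 = 0 but N^1 v_2 ≠ 0; then v_{j-1} := N · v_j for j = 2, …, 2.

Pick v_2 = (1, 0, 0)ᵀ.
Then v_1 = N · v_2 = (3, -1, -1)ᵀ.

Sanity check: (A − (-1)·I) v_1 = (0, 0, 0)ᵀ = 0. ✓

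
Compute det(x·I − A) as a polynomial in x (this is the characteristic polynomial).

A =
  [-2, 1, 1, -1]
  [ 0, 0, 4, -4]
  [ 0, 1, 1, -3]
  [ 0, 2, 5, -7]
x^4 + 8*x^3 + 24*x^2 + 32*x + 16

Expanding det(x·I − A) (e.g. by cofactor expansion or by noting that A is similar to its Jordan form J, which has the same characteristic polynomial as A) gives
  χ_A(x) = x^4 + 8*x^3 + 24*x^2 + 32*x + 16
which factors as (x + 2)^4. The eigenvalues (with algebraic multiplicities) are λ = -2 with multiplicity 4.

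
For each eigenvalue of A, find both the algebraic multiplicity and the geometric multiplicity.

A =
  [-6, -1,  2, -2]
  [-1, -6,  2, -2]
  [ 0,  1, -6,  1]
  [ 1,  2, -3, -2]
λ = -5: alg = 4, geom = 2

Step 1 — factor the characteristic polynomial to read off the algebraic multiplicities:
  χ_A(x) = (x + 5)^4

Step 2 — compute geometric multiplicities via the rank-nullity identity g(λ) = n − rank(A − λI):
  rank(A − (-5)·I) = 2, so dim ker(A − (-5)·I) = n − 2 = 2

Summary:
  λ = -5: algebraic multiplicity = 4, geometric multiplicity = 2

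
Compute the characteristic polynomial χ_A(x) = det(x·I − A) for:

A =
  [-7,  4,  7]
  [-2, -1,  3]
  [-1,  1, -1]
x^3 + 9*x^2 + 27*x + 27

Expanding det(x·I − A) (e.g. by cofactor expansion or by noting that A is similar to its Jordan form J, which has the same characteristic polynomial as A) gives
  χ_A(x) = x^3 + 9*x^2 + 27*x + 27
which factors as (x + 3)^3. The eigenvalues (with algebraic multiplicities) are λ = -3 with multiplicity 3.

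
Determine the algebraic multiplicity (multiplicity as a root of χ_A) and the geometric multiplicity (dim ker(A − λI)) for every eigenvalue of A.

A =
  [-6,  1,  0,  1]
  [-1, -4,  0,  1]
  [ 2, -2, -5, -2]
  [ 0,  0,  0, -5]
λ = -5: alg = 4, geom = 3

Step 1 — factor the characteristic polynomial to read off the algebraic multiplicities:
  χ_A(x) = (x + 5)^4

Step 2 — compute geometric multiplicities via the rank-nullity identity g(λ) = n − rank(A − λI):
  rank(A − (-5)·I) = 1, so dim ker(A − (-5)·I) = n − 1 = 3

Summary:
  λ = -5: algebraic multiplicity = 4, geometric multiplicity = 3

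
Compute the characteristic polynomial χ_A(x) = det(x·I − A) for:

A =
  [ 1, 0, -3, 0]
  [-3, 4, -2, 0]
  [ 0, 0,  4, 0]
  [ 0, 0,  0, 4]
x^4 - 13*x^3 + 60*x^2 - 112*x + 64

Expanding det(x·I − A) (e.g. by cofactor expansion or by noting that A is similar to its Jordan form J, which has the same characteristic polynomial as A) gives
  χ_A(x) = x^4 - 13*x^3 + 60*x^2 - 112*x + 64
which factors as (x - 4)^3*(x - 1). The eigenvalues (with algebraic multiplicities) are λ = 1 with multiplicity 1, λ = 4 with multiplicity 3.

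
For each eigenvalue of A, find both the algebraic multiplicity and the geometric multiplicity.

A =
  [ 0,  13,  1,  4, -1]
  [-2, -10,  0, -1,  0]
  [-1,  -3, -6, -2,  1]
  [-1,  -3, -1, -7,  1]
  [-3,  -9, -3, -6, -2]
λ = -5: alg = 5, geom = 3

Step 1 — factor the characteristic polynomial to read off the algebraic multiplicities:
  χ_A(x) = (x + 5)^5

Step 2 — compute geometric multiplicities via the rank-nullity identity g(λ) = n − rank(A − λI):
  rank(A − (-5)·I) = 2, so dim ker(A − (-5)·I) = n − 2 = 3

Summary:
  λ = -5: algebraic multiplicity = 5, geometric multiplicity = 3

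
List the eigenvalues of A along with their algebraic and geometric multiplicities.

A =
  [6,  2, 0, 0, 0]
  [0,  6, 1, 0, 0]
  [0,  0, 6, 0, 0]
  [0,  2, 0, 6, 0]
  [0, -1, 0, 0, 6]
λ = 6: alg = 5, geom = 3

Step 1 — factor the characteristic polynomial to read off the algebraic multiplicities:
  χ_A(x) = (x - 6)^5

Step 2 — compute geometric multiplicities via the rank-nullity identity g(λ) = n − rank(A − λI):
  rank(A − (6)·I) = 2, so dim ker(A − (6)·I) = n − 2 = 3

Summary:
  λ = 6: algebraic multiplicity = 5, geometric multiplicity = 3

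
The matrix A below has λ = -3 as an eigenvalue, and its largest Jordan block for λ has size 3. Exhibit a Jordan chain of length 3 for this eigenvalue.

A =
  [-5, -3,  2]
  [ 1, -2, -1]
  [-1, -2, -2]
A Jordan chain for λ = -3 of length 3:
v_1 = (-1, 0, -1)ᵀ
v_2 = (-2, 1, -1)ᵀ
v_3 = (1, 0, 0)ᵀ

Let N = A − (-3)·I. We want v_3 with N^3 v_3 = 0 but N^2 v_3 ≠ 0; then v_{j-1} := N · v_j for j = 3, …, 2.

Pick v_3 = (1, 0, 0)ᵀ.
Then v_2 = N · v_3 = (-2, 1, -1)ᵀ.
Then v_1 = N · v_2 = (-1, 0, -1)ᵀ.

Sanity check: (A − (-3)·I) v_1 = (0, 0, 0)ᵀ = 0. ✓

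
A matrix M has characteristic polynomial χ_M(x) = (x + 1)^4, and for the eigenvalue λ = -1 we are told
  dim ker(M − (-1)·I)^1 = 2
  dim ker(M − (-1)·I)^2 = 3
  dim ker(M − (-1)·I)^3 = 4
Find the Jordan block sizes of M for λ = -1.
Block sizes for λ = -1: [3, 1]

From the dimensions of kernels of powers, the number of Jordan blocks of size at least j is d_j − d_{j−1} where d_j = dim ker(N^j) (with d_0 = 0). Computing the differences gives [2, 1, 1].
The number of blocks of size exactly k is (#blocks of size ≥ k) − (#blocks of size ≥ k + 1), so the partition is: 1 block(s) of size 1, 1 block(s) of size 3.
In nonincreasing order the block sizes are [3, 1].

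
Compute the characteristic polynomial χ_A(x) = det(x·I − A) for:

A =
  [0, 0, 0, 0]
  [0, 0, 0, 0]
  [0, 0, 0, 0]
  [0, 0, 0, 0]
x^4

Expanding det(x·I − A) (e.g. by cofactor expansion or by noting that A is similar to its Jordan form J, which has the same characteristic polynomial as A) gives
  χ_A(x) = x^4
which factors as x^4. The eigenvalues (with algebraic multiplicities) are λ = 0 with multiplicity 4.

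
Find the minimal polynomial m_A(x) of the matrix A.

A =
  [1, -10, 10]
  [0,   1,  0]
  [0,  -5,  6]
x^2 - 7*x + 6

The characteristic polynomial is χ_A(x) = (x - 6)*(x - 1)^2, so the eigenvalues are known. The minimal polynomial is
  m_A(x) = Π_λ (x − λ)^{k_λ}
where k_λ is the size of the *largest* Jordan block for λ (equivalently, the smallest k with (A − λI)^k v = 0 for every generalised eigenvector v of λ).

  λ = 1: largest Jordan block has size 1, contributing (x − 1)
  λ = 6: largest Jordan block has size 1, contributing (x − 6)

So m_A(x) = (x - 6)*(x - 1) = x^2 - 7*x + 6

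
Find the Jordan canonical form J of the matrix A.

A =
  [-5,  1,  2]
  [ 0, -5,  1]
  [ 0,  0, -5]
J_3(-5)

The characteristic polynomial is
  det(x·I − A) = x^3 + 15*x^2 + 75*x + 125 = (x + 5)^3

Eigenvalues and multiplicities (the geometric multiplicity of λ is n − rank(A − λI), which equals the number of Jordan blocks for λ):
  λ = -5: algebraic multiplicity = 3, geometric multiplicity = 1

Determining the block sizes for each eigenvalue:
  λ = -5: one block (gm = 1), so the single block has size am = 3 → block sizes [3]

Assembling the blocks gives a Jordan form
J =
  [-5,  1,  0]
  [ 0, -5,  1]
  [ 0,  0, -5]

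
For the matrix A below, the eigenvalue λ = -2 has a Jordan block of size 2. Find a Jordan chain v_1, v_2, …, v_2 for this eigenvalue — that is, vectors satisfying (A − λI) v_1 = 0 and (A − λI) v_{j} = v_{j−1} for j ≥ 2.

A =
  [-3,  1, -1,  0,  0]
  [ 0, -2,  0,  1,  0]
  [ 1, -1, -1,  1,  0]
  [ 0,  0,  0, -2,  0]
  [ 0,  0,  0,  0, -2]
A Jordan chain for λ = -2 of length 2:
v_1 = (-1, 0, 1, 0, 0)ᵀ
v_2 = (1, 0, 0, 0, 0)ᵀ

Let N = A − (-2)·I. We want v_2 with N^2 v_2 = 0 but N^1 v_2 ≠ 0; then v_{j-1} := N · v_j for j = 2, …, 2.

Pick v_2 = (1, 0, 0, 0, 0)ᵀ.
Then v_1 = N · v_2 = (-1, 0, 1, 0, 0)ᵀ.

Sanity check: (A − (-2)·I) v_1 = (0, 0, 0, 0, 0)ᵀ = 0. ✓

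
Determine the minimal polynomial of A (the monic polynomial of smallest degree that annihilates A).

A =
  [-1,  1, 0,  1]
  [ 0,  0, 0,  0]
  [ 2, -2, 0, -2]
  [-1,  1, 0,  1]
x^2

The characteristic polynomial is χ_A(x) = x^4, so the eigenvalues are known. The minimal polynomial is
  m_A(x) = Π_λ (x − λ)^{k_λ}
where k_λ is the size of the *largest* Jordan block for λ (equivalently, the smallest k with (A − λI)^k v = 0 for every generalised eigenvector v of λ).

  λ = 0: largest Jordan block has size 2, contributing (x − 0)^2

So m_A(x) = x^2 = x^2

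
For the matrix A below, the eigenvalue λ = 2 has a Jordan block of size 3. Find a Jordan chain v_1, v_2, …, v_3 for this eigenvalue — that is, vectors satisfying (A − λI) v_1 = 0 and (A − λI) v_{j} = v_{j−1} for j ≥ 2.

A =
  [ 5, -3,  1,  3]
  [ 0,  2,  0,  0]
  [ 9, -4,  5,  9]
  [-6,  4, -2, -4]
A Jordan chain for λ = 2 of length 3:
v_1 = (-1, 0, -3, 2)ᵀ
v_2 = (-3, 0, -4, 4)ᵀ
v_3 = (0, 1, 0, 0)ᵀ

Let N = A − (2)·I. We want v_3 with N^3 v_3 = 0 but N^2 v_3 ≠ 0; then v_{j-1} := N · v_j for j = 3, …, 2.

Pick v_3 = (0, 1, 0, 0)ᵀ.
Then v_2 = N · v_3 = (-3, 0, -4, 4)ᵀ.
Then v_1 = N · v_2 = (-1, 0, -3, 2)ᵀ.

Sanity check: (A − (2)·I) v_1 = (0, 0, 0, 0)ᵀ = 0. ✓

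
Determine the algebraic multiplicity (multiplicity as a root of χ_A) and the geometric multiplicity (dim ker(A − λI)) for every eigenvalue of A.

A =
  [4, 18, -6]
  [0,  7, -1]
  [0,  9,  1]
λ = 4: alg = 3, geom = 2

Step 1 — factor the characteristic polynomial to read off the algebraic multiplicities:
  χ_A(x) = (x - 4)^3

Step 2 — compute geometric multiplicities via the rank-nullity identity g(λ) = n − rank(A − λI):
  rank(A − (4)·I) = 1, so dim ker(A − (4)·I) = n − 1 = 2

Summary:
  λ = 4: algebraic multiplicity = 3, geometric multiplicity = 2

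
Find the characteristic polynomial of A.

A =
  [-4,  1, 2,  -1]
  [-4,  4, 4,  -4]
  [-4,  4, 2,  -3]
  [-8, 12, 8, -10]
x^4 + 8*x^3 + 24*x^2 + 32*x + 16

Expanding det(x·I − A) (e.g. by cofactor expansion or by noting that A is similar to its Jordan form J, which has the same characteristic polynomial as A) gives
  χ_A(x) = x^4 + 8*x^3 + 24*x^2 + 32*x + 16
which factors as (x + 2)^4. The eigenvalues (with algebraic multiplicities) are λ = -2 with multiplicity 4.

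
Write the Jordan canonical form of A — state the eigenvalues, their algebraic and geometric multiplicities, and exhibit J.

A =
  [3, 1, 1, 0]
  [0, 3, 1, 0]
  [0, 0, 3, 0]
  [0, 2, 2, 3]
J_3(3) ⊕ J_1(3)

The characteristic polynomial is
  det(x·I − A) = x^4 - 12*x^3 + 54*x^2 - 108*x + 81 = (x - 3)^4

Eigenvalues and multiplicities (the geometric multiplicity of λ is n − rank(A − λI), which equals the number of Jordan blocks for λ):
  λ = 3: algebraic multiplicity = 4, geometric multiplicity = 2

Determining the block sizes for each eigenvalue:
  λ = 3: with am = 4 and gm = 2, the partition is not yet determined (e.g. several partitions of 4 into 2 parts exist). Let N = A − (3)·I. Computing rank(N^1) = 2, rank(N^2) = 1, rank(N^3) = 0; the number of blocks of size ≥ j is rank(N^{j−1}) − rank(N^j), giving [2, 1, 1]. So we have 1 block(s) of size 3, 1 block(s) of size 1 → block sizes [3, 1]

Assembling the blocks gives a Jordan form
J =
  [3, 1, 0, 0]
  [0, 3, 1, 0]
  [0, 0, 3, 0]
  [0, 0, 0, 3]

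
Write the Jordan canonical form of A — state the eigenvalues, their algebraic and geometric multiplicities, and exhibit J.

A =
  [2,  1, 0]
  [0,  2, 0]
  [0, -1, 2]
J_2(2) ⊕ J_1(2)

The characteristic polynomial is
  det(x·I − A) = x^3 - 6*x^2 + 12*x - 8 = (x - 2)^3

Eigenvalues and multiplicities (the geometric multiplicity of λ is n − rank(A − λI), which equals the number of Jordan blocks for λ):
  λ = 2: algebraic multiplicity = 3, geometric multiplicity = 2

Determining the block sizes for each eigenvalue:
  λ = 2: 2 blocks summing to 3 forces exactly one block of size 2 and the rest size 1 → block sizes [2, 1]

Assembling the blocks gives a Jordan form
J =
  [2, 1, 0]
  [0, 2, 0]
  [0, 0, 2]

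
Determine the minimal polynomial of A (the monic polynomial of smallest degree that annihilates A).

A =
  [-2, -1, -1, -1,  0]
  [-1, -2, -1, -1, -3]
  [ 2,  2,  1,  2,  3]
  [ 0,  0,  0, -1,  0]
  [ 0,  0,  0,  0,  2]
x^3 - 3*x - 2

The characteristic polynomial is χ_A(x) = (x - 2)*(x + 1)^4, so the eigenvalues are known. The minimal polynomial is
  m_A(x) = Π_λ (x − λ)^{k_λ}
where k_λ is the size of the *largest* Jordan block for λ (equivalently, the smallest k with (A − λI)^k v = 0 for every generalised eigenvector v of λ).

  λ = -1: largest Jordan block has size 2, contributing (x + 1)^2
  λ = 2: largest Jordan block has size 1, contributing (x − 2)

So m_A(x) = (x - 2)*(x + 1)^2 = x^3 - 3*x - 2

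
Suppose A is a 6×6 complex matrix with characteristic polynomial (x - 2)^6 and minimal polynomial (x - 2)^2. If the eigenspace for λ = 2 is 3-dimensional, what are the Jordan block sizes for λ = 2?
Block sizes for λ = 2: [2, 2, 2]

Step 1 — from the characteristic polynomial, algebraic multiplicity of λ = 2 is 6. From dim ker(A − (2)·I) = 3, there are exactly 3 Jordan blocks for λ = 2.
Step 2 — from the minimal polynomial, the factor (x − 2)^2 tells us the largest block for λ = 2 has size 2.
Step 3 — with total size 6, 3 blocks, and largest block 2, the block sizes (in nonincreasing order) are [2, 2, 2].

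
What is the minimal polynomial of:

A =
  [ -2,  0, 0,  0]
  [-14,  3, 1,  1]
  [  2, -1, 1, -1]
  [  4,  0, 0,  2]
x^3 - 2*x^2 - 4*x + 8

The characteristic polynomial is χ_A(x) = (x - 2)^3*(x + 2), so the eigenvalues are known. The minimal polynomial is
  m_A(x) = Π_λ (x − λ)^{k_λ}
where k_λ is the size of the *largest* Jordan block for λ (equivalently, the smallest k with (A − λI)^k v = 0 for every generalised eigenvector v of λ).

  λ = -2: largest Jordan block has size 1, contributing (x + 2)
  λ = 2: largest Jordan block has size 2, contributing (x − 2)^2

So m_A(x) = (x - 2)^2*(x + 2) = x^3 - 2*x^2 - 4*x + 8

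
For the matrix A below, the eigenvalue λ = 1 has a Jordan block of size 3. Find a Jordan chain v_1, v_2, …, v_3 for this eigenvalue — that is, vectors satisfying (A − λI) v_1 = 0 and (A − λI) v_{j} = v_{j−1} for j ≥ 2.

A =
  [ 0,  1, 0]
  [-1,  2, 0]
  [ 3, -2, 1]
A Jordan chain for λ = 1 of length 3:
v_1 = (0, 0, -1)ᵀ
v_2 = (-1, -1, 3)ᵀ
v_3 = (1, 0, 0)ᵀ

Let N = A − (1)·I. We want v_3 with N^3 v_3 = 0 but N^2 v_3 ≠ 0; then v_{j-1} := N · v_j for j = 3, …, 2.

Pick v_3 = (1, 0, 0)ᵀ.
Then v_2 = N · v_3 = (-1, -1, 3)ᵀ.
Then v_1 = N · v_2 = (0, 0, -1)ᵀ.

Sanity check: (A − (1)·I) v_1 = (0, 0, 0)ᵀ = 0. ✓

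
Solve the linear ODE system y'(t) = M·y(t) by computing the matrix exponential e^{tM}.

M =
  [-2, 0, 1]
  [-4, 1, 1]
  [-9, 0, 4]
e^{tM} =
  [-3*t*exp(t) + exp(t), 0, t*exp(t)]
  [3*t^2*exp(t)/2 - 4*t*exp(t), exp(t), -t^2*exp(t)/2 + t*exp(t)]
  [-9*t*exp(t), 0, 3*t*exp(t) + exp(t)]

Strategy: write M = P · J · P⁻¹ where J is a Jordan canonical form, so e^{tM} = P · e^{tJ} · P⁻¹, and e^{tJ} can be computed block-by-block.

M has Jordan form
J =
  [1, 1, 0]
  [0, 1, 1]
  [0, 0, 1]
(up to reordering of blocks).

Per-block formulas:
  For a 3×3 Jordan block J_3(1): exp(t · J_3(1)) = e^(1t)·(I + t·N + (t^2/2)·N^2), where N is the 3×3 nilpotent shift.

After assembling e^{tJ} and conjugating by P, we get:

e^{tM} =
  [-3*t*exp(t) + exp(t), 0, t*exp(t)]
  [3*t^2*exp(t)/2 - 4*t*exp(t), exp(t), -t^2*exp(t)/2 + t*exp(t)]
  [-9*t*exp(t), 0, 3*t*exp(t) + exp(t)]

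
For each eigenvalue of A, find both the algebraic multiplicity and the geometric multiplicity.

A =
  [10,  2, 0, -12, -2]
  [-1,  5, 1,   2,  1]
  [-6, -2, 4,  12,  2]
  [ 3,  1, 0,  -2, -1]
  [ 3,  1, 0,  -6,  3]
λ = 4: alg = 5, geom = 3

Step 1 — factor the characteristic polynomial to read off the algebraic multiplicities:
  χ_A(x) = (x - 4)^5

Step 2 — compute geometric multiplicities via the rank-nullity identity g(λ) = n − rank(A − λI):
  rank(A − (4)·I) = 2, so dim ker(A − (4)·I) = n − 2 = 3

Summary:
  λ = 4: algebraic multiplicity = 5, geometric multiplicity = 3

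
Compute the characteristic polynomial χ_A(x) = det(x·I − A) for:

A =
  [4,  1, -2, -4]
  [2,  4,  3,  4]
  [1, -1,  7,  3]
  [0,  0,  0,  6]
x^4 - 21*x^3 + 165*x^2 - 575*x + 750

Expanding det(x·I − A) (e.g. by cofactor expansion or by noting that A is similar to its Jordan form J, which has the same characteristic polynomial as A) gives
  χ_A(x) = x^4 - 21*x^3 + 165*x^2 - 575*x + 750
which factors as (x - 6)*(x - 5)^3. The eigenvalues (with algebraic multiplicities) are λ = 5 with multiplicity 3, λ = 6 with multiplicity 1.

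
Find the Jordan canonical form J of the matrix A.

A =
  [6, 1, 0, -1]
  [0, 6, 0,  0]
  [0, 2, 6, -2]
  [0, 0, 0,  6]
J_2(6) ⊕ J_1(6) ⊕ J_1(6)

The characteristic polynomial is
  det(x·I − A) = x^4 - 24*x^3 + 216*x^2 - 864*x + 1296 = (x - 6)^4

Eigenvalues and multiplicities (the geometric multiplicity of λ is n − rank(A − λI), which equals the number of Jordan blocks for λ):
  λ = 6: algebraic multiplicity = 4, geometric multiplicity = 3

Determining the block sizes for each eigenvalue:
  λ = 6: 3 blocks summing to 4 forces exactly one block of size 2 and the rest size 1 → block sizes [2, 1, 1]

Assembling the blocks gives a Jordan form
J =
  [6, 1, 0, 0]
  [0, 6, 0, 0]
  [0, 0, 6, 0]
  [0, 0, 0, 6]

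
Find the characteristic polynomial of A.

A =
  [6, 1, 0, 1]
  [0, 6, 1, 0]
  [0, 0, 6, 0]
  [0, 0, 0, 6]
x^4 - 24*x^3 + 216*x^2 - 864*x + 1296

Expanding det(x·I − A) (e.g. by cofactor expansion or by noting that A is similar to its Jordan form J, which has the same characteristic polynomial as A) gives
  χ_A(x) = x^4 - 24*x^3 + 216*x^2 - 864*x + 1296
which factors as (x - 6)^4. The eigenvalues (with algebraic multiplicities) are λ = 6 with multiplicity 4.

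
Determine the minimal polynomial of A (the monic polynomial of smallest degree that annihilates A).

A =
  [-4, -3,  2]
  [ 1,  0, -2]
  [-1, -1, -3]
x^3 + 7*x^2 + 15*x + 9

The characteristic polynomial is χ_A(x) = (x + 1)*(x + 3)^2, so the eigenvalues are known. The minimal polynomial is
  m_A(x) = Π_λ (x − λ)^{k_λ}
where k_λ is the size of the *largest* Jordan block for λ (equivalently, the smallest k with (A − λI)^k v = 0 for every generalised eigenvector v of λ).

  λ = -3: largest Jordan block has size 2, contributing (x + 3)^2
  λ = -1: largest Jordan block has size 1, contributing (x + 1)

So m_A(x) = (x + 1)*(x + 3)^2 = x^3 + 7*x^2 + 15*x + 9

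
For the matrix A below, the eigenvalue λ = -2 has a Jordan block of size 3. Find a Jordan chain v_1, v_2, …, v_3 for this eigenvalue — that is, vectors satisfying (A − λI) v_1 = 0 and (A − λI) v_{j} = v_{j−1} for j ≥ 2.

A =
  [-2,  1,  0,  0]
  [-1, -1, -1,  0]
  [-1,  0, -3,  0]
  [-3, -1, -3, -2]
A Jordan chain for λ = -2 of length 3:
v_1 = (-1, 0, 1, 4)ᵀ
v_2 = (0, -1, -1, -3)ᵀ
v_3 = (1, 0, 0, 0)ᵀ

Let N = A − (-2)·I. We want v_3 with N^3 v_3 = 0 but N^2 v_3 ≠ 0; then v_{j-1} := N · v_j for j = 3, …, 2.

Pick v_3 = (1, 0, 0, 0)ᵀ.
Then v_2 = N · v_3 = (0, -1, -1, -3)ᵀ.
Then v_1 = N · v_2 = (-1, 0, 1, 4)ᵀ.

Sanity check: (A − (-2)·I) v_1 = (0, 0, 0, 0)ᵀ = 0. ✓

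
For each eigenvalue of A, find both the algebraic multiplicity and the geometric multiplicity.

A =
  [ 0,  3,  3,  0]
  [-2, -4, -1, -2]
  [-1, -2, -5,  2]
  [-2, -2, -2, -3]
λ = -3: alg = 4, geom = 2

Step 1 — factor the characteristic polynomial to read off the algebraic multiplicities:
  χ_A(x) = (x + 3)^4

Step 2 — compute geometric multiplicities via the rank-nullity identity g(λ) = n − rank(A − λI):
  rank(A − (-3)·I) = 2, so dim ker(A − (-3)·I) = n − 2 = 2

Summary:
  λ = -3: algebraic multiplicity = 4, geometric multiplicity = 2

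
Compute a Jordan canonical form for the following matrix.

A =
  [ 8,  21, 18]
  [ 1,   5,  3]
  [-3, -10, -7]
J_3(2)

The characteristic polynomial is
  det(x·I − A) = x^3 - 6*x^2 + 12*x - 8 = (x - 2)^3

Eigenvalues and multiplicities (the geometric multiplicity of λ is n − rank(A − λI), which equals the number of Jordan blocks for λ):
  λ = 2: algebraic multiplicity = 3, geometric multiplicity = 1

Determining the block sizes for each eigenvalue:
  λ = 2: one block (gm = 1), so the single block has size am = 3 → block sizes [3]

Assembling the blocks gives a Jordan form
J =
  [2, 1, 0]
  [0, 2, 1]
  [0, 0, 2]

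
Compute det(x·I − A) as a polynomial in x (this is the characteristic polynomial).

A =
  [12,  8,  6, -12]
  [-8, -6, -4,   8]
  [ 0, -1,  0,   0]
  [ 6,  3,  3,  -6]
x^4

Expanding det(x·I − A) (e.g. by cofactor expansion or by noting that A is similar to its Jordan form J, which has the same characteristic polynomial as A) gives
  χ_A(x) = x^4
which factors as x^4. The eigenvalues (with algebraic multiplicities) are λ = 0 with multiplicity 4.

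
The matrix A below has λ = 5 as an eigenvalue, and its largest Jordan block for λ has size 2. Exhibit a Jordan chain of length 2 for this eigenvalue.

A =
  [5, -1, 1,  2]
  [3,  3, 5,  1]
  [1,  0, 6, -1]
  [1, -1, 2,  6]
A Jordan chain for λ = 5 of length 2:
v_1 = (0, 3, 1, 1)ᵀ
v_2 = (1, 0, 0, 0)ᵀ

Let N = A − (5)·I. We want v_2 with N^2 v_2 = 0 but N^1 v_2 ≠ 0; then v_{j-1} := N · v_j for j = 2, …, 2.

Pick v_2 = (1, 0, 0, 0)ᵀ.
Then v_1 = N · v_2 = (0, 3, 1, 1)ᵀ.

Sanity check: (A − (5)·I) v_1 = (0, 0, 0, 0)ᵀ = 0. ✓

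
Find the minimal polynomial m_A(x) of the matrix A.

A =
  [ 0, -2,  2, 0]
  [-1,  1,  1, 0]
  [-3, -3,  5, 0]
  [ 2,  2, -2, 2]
x^2 - 4*x + 4

The characteristic polynomial is χ_A(x) = (x - 2)^4, so the eigenvalues are known. The minimal polynomial is
  m_A(x) = Π_λ (x − λ)^{k_λ}
where k_λ is the size of the *largest* Jordan block for λ (equivalently, the smallest k with (A − λI)^k v = 0 for every generalised eigenvector v of λ).

  λ = 2: largest Jordan block has size 2, contributing (x − 2)^2

So m_A(x) = (x - 2)^2 = x^2 - 4*x + 4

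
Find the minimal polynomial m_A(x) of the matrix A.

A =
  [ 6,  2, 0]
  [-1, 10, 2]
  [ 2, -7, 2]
x^3 - 18*x^2 + 108*x - 216

The characteristic polynomial is χ_A(x) = (x - 6)^3, so the eigenvalues are known. The minimal polynomial is
  m_A(x) = Π_λ (x − λ)^{k_λ}
where k_λ is the size of the *largest* Jordan block for λ (equivalently, the smallest k with (A − λI)^k v = 0 for every generalised eigenvector v of λ).

  λ = 6: largest Jordan block has size 3, contributing (x − 6)^3

So m_A(x) = (x - 6)^3 = x^3 - 18*x^2 + 108*x - 216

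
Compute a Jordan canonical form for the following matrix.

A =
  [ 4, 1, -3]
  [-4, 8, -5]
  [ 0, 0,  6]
J_3(6)

The characteristic polynomial is
  det(x·I − A) = x^3 - 18*x^2 + 108*x - 216 = (x - 6)^3

Eigenvalues and multiplicities (the geometric multiplicity of λ is n − rank(A − λI), which equals the number of Jordan blocks for λ):
  λ = 6: algebraic multiplicity = 3, geometric multiplicity = 1

Determining the block sizes for each eigenvalue:
  λ = 6: one block (gm = 1), so the single block has size am = 3 → block sizes [3]

Assembling the blocks gives a Jordan form
J =
  [6, 1, 0]
  [0, 6, 1]
  [0, 0, 6]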